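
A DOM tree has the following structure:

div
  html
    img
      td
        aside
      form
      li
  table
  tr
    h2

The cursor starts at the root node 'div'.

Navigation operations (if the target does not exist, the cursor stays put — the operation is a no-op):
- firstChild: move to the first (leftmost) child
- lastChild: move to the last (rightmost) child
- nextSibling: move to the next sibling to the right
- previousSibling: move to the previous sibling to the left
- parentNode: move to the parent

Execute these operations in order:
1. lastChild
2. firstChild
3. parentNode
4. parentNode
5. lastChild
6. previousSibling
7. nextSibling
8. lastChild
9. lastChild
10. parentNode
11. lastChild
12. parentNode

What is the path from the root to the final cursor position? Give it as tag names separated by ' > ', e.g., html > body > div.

After 1 (lastChild): tr
After 2 (firstChild): h2
After 3 (parentNode): tr
After 4 (parentNode): div
After 5 (lastChild): tr
After 6 (previousSibling): table
After 7 (nextSibling): tr
After 8 (lastChild): h2
After 9 (lastChild): h2 (no-op, stayed)
After 10 (parentNode): tr
After 11 (lastChild): h2
After 12 (parentNode): tr

Answer: div > tr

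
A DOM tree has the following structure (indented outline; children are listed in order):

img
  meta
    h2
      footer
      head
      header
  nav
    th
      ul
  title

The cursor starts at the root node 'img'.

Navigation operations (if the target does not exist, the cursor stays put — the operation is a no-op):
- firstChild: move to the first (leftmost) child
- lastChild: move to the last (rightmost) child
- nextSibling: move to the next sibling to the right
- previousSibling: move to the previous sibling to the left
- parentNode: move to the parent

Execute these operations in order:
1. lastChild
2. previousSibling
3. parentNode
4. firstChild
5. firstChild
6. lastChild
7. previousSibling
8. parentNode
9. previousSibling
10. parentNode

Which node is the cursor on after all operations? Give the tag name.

Answer: meta

Derivation:
After 1 (lastChild): title
After 2 (previousSibling): nav
After 3 (parentNode): img
After 4 (firstChild): meta
After 5 (firstChild): h2
After 6 (lastChild): header
After 7 (previousSibling): head
After 8 (parentNode): h2
After 9 (previousSibling): h2 (no-op, stayed)
After 10 (parentNode): meta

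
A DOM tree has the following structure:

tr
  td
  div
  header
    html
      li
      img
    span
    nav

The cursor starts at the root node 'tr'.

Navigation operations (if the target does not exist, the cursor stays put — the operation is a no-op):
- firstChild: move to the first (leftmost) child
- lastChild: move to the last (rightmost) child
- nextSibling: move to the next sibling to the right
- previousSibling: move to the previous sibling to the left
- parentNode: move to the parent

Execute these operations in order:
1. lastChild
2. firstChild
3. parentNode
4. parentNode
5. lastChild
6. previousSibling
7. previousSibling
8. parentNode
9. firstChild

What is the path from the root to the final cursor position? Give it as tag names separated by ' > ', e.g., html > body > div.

After 1 (lastChild): header
After 2 (firstChild): html
After 3 (parentNode): header
After 4 (parentNode): tr
After 5 (lastChild): header
After 6 (previousSibling): div
After 7 (previousSibling): td
After 8 (parentNode): tr
After 9 (firstChild): td

Answer: tr > td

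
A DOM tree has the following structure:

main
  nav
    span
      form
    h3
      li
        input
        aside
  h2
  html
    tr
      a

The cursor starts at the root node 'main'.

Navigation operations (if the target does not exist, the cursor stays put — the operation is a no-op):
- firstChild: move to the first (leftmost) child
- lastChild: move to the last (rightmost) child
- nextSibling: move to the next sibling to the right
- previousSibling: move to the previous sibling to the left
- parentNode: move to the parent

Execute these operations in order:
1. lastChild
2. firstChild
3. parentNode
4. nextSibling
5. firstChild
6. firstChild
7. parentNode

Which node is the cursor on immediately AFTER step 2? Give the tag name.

Answer: tr

Derivation:
After 1 (lastChild): html
After 2 (firstChild): tr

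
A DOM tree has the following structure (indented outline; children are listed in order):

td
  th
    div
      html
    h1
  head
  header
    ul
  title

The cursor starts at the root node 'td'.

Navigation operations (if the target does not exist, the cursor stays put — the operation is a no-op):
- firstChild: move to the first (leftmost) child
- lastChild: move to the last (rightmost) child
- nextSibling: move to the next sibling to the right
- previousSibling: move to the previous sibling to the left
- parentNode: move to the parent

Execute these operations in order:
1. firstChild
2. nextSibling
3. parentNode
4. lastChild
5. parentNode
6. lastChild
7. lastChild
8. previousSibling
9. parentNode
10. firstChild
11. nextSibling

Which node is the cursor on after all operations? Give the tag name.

Answer: head

Derivation:
After 1 (firstChild): th
After 2 (nextSibling): head
After 3 (parentNode): td
After 4 (lastChild): title
After 5 (parentNode): td
After 6 (lastChild): title
After 7 (lastChild): title (no-op, stayed)
After 8 (previousSibling): header
After 9 (parentNode): td
After 10 (firstChild): th
After 11 (nextSibling): head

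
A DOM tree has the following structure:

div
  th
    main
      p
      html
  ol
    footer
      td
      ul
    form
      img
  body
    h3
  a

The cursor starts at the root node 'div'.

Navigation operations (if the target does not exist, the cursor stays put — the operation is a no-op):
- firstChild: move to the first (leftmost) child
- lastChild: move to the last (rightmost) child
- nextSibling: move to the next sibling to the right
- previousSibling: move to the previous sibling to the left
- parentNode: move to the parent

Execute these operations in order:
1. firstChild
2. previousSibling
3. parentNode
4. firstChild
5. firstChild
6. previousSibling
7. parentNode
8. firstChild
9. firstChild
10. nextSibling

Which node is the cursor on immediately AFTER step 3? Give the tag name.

After 1 (firstChild): th
After 2 (previousSibling): th (no-op, stayed)
After 3 (parentNode): div

Answer: div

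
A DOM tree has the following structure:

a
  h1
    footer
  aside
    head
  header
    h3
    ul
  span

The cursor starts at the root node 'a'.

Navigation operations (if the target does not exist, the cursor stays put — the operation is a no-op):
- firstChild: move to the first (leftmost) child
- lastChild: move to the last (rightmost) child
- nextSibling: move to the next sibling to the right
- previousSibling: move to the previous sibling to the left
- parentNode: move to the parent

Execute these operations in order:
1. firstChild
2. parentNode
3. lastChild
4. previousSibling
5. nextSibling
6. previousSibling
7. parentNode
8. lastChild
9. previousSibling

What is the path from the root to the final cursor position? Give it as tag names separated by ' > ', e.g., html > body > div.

Answer: a > header

Derivation:
After 1 (firstChild): h1
After 2 (parentNode): a
After 3 (lastChild): span
After 4 (previousSibling): header
After 5 (nextSibling): span
After 6 (previousSibling): header
After 7 (parentNode): a
After 8 (lastChild): span
After 9 (previousSibling): header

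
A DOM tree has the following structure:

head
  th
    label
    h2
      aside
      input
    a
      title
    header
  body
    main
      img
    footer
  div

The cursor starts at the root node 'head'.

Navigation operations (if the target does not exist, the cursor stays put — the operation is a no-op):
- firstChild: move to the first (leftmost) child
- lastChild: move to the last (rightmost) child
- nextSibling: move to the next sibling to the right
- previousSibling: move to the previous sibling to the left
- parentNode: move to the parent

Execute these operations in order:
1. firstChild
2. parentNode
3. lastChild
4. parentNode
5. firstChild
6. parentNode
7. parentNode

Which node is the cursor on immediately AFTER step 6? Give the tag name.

Answer: head

Derivation:
After 1 (firstChild): th
After 2 (parentNode): head
After 3 (lastChild): div
After 4 (parentNode): head
After 5 (firstChild): th
After 6 (parentNode): head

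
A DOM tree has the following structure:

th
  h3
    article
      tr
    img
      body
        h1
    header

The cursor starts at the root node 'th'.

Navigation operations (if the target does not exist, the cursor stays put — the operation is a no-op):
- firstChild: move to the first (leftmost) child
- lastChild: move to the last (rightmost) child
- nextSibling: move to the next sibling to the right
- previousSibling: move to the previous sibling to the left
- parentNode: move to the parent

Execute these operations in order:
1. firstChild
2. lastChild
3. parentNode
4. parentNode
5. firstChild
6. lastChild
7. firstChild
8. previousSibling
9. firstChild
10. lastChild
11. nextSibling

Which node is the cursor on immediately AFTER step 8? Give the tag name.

Answer: img

Derivation:
After 1 (firstChild): h3
After 2 (lastChild): header
After 3 (parentNode): h3
After 4 (parentNode): th
After 5 (firstChild): h3
After 6 (lastChild): header
After 7 (firstChild): header (no-op, stayed)
After 8 (previousSibling): img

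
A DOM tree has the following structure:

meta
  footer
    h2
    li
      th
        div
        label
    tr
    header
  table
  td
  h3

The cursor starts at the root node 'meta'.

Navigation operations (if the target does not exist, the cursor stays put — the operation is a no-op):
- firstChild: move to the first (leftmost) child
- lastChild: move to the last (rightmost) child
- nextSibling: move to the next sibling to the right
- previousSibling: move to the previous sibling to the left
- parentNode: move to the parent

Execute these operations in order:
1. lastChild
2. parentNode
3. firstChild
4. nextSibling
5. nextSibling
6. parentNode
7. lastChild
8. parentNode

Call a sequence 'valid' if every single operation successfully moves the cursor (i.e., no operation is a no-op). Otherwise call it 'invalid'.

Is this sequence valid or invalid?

Answer: valid

Derivation:
After 1 (lastChild): h3
After 2 (parentNode): meta
After 3 (firstChild): footer
After 4 (nextSibling): table
After 5 (nextSibling): td
After 6 (parentNode): meta
After 7 (lastChild): h3
After 8 (parentNode): meta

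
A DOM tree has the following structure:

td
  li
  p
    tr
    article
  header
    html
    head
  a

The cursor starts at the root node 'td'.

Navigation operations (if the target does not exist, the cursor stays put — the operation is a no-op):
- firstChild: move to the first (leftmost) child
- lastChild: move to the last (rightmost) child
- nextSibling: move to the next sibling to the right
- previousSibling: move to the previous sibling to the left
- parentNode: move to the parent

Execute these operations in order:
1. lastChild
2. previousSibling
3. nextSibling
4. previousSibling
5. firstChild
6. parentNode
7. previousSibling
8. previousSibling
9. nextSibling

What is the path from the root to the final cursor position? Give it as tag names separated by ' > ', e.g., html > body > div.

After 1 (lastChild): a
After 2 (previousSibling): header
After 3 (nextSibling): a
After 4 (previousSibling): header
After 5 (firstChild): html
After 6 (parentNode): header
After 7 (previousSibling): p
After 8 (previousSibling): li
After 9 (nextSibling): p

Answer: td > p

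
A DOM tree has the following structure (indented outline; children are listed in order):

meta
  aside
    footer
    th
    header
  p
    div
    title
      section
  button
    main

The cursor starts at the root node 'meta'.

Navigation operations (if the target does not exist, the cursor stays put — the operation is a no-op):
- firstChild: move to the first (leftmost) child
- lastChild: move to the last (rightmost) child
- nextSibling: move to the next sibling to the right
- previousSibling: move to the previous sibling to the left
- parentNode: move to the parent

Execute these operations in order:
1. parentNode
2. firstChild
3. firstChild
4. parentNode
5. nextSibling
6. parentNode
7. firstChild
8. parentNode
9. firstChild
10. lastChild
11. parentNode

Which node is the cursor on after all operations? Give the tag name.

Answer: aside

Derivation:
After 1 (parentNode): meta (no-op, stayed)
After 2 (firstChild): aside
After 3 (firstChild): footer
After 4 (parentNode): aside
After 5 (nextSibling): p
After 6 (parentNode): meta
After 7 (firstChild): aside
After 8 (parentNode): meta
After 9 (firstChild): aside
After 10 (lastChild): header
After 11 (parentNode): aside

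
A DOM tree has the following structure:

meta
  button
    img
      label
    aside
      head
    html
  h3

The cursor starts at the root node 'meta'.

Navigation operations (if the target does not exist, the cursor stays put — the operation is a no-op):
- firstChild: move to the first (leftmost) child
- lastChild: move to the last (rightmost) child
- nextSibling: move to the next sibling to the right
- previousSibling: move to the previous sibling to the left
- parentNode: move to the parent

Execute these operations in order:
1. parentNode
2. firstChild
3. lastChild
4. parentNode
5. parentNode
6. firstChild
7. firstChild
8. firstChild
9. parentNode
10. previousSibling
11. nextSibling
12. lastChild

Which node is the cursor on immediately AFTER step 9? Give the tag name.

After 1 (parentNode): meta (no-op, stayed)
After 2 (firstChild): button
After 3 (lastChild): html
After 4 (parentNode): button
After 5 (parentNode): meta
After 6 (firstChild): button
After 7 (firstChild): img
After 8 (firstChild): label
After 9 (parentNode): img

Answer: img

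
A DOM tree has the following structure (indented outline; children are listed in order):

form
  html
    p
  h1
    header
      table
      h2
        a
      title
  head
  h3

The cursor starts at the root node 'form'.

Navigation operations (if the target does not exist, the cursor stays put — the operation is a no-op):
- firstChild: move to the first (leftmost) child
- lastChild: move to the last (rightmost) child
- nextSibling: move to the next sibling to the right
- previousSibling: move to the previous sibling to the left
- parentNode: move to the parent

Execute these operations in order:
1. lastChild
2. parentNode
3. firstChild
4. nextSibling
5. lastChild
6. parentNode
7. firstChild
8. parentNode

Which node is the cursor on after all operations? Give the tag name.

After 1 (lastChild): h3
After 2 (parentNode): form
After 3 (firstChild): html
After 4 (nextSibling): h1
After 5 (lastChild): header
After 6 (parentNode): h1
After 7 (firstChild): header
After 8 (parentNode): h1

Answer: h1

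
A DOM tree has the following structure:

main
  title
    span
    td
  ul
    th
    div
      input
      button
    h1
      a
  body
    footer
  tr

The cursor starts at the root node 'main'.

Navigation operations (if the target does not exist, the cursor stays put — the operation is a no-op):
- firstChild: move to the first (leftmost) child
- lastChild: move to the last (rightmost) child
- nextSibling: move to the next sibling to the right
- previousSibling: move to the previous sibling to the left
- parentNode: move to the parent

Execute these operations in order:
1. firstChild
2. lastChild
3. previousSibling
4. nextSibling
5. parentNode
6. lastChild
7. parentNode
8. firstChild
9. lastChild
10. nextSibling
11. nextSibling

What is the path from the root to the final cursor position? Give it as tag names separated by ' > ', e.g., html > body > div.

After 1 (firstChild): title
After 2 (lastChild): td
After 3 (previousSibling): span
After 4 (nextSibling): td
After 5 (parentNode): title
After 6 (lastChild): td
After 7 (parentNode): title
After 8 (firstChild): span
After 9 (lastChild): span (no-op, stayed)
After 10 (nextSibling): td
After 11 (nextSibling): td (no-op, stayed)

Answer: main > title > td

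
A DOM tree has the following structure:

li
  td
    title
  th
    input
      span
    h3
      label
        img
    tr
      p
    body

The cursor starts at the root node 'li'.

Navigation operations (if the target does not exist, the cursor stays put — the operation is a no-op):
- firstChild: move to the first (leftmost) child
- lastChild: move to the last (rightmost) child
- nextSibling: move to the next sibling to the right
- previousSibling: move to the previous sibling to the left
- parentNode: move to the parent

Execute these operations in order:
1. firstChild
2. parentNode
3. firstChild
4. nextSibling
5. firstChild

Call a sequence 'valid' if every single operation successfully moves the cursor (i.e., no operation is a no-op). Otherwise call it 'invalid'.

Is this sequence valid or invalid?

After 1 (firstChild): td
After 2 (parentNode): li
After 3 (firstChild): td
After 4 (nextSibling): th
After 5 (firstChild): input

Answer: valid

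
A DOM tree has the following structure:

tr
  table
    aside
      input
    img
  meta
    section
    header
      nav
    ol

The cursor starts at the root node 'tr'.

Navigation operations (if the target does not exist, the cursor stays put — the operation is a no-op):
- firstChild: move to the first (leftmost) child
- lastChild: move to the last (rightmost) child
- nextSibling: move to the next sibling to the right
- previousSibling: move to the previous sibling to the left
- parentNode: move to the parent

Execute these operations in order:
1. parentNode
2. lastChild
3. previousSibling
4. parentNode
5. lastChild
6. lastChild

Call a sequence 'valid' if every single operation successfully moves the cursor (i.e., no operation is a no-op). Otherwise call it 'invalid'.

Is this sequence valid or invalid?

Answer: invalid

Derivation:
After 1 (parentNode): tr (no-op, stayed)
After 2 (lastChild): meta
After 3 (previousSibling): table
After 4 (parentNode): tr
After 5 (lastChild): meta
After 6 (lastChild): ol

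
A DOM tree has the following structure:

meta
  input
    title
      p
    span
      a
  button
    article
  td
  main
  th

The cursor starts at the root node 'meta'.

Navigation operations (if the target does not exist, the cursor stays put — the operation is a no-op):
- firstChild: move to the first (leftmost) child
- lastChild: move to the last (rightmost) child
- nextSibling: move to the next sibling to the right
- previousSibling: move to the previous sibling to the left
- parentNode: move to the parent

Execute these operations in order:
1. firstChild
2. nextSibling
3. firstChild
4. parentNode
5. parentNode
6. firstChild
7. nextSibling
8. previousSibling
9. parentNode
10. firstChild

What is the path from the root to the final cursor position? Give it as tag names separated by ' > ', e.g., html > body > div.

Answer: meta > input

Derivation:
After 1 (firstChild): input
After 2 (nextSibling): button
After 3 (firstChild): article
After 4 (parentNode): button
After 5 (parentNode): meta
After 6 (firstChild): input
After 7 (nextSibling): button
After 8 (previousSibling): input
After 9 (parentNode): meta
After 10 (firstChild): input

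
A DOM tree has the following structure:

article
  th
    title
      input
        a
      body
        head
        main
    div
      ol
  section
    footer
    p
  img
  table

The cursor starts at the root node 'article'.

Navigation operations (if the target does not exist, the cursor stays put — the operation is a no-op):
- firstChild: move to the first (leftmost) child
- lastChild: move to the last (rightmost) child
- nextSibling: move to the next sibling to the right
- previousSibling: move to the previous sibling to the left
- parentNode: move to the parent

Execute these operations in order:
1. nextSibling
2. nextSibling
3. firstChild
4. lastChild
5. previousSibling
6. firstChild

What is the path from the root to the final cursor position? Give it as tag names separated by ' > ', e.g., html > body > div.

Answer: article > th > title > input

Derivation:
After 1 (nextSibling): article (no-op, stayed)
After 2 (nextSibling): article (no-op, stayed)
After 3 (firstChild): th
After 4 (lastChild): div
After 5 (previousSibling): title
After 6 (firstChild): input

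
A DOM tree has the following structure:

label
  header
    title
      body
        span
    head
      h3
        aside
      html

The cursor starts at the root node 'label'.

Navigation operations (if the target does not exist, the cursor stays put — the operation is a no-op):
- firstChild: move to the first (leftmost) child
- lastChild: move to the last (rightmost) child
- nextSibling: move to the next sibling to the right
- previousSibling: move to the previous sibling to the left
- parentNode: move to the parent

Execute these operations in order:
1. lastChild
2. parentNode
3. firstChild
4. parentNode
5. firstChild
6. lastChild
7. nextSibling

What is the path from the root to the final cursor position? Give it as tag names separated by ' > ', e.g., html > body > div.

After 1 (lastChild): header
After 2 (parentNode): label
After 3 (firstChild): header
After 4 (parentNode): label
After 5 (firstChild): header
After 6 (lastChild): head
After 7 (nextSibling): head (no-op, stayed)

Answer: label > header > head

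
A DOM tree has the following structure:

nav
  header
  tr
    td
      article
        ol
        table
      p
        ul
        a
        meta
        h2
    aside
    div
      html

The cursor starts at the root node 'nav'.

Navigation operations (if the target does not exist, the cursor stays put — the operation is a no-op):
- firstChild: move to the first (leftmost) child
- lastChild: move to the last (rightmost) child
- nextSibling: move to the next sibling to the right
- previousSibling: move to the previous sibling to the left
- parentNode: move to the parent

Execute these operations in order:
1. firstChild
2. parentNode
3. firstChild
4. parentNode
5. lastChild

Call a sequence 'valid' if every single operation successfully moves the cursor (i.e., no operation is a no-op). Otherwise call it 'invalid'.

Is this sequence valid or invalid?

Answer: valid

Derivation:
After 1 (firstChild): header
After 2 (parentNode): nav
After 3 (firstChild): header
After 4 (parentNode): nav
After 5 (lastChild): tr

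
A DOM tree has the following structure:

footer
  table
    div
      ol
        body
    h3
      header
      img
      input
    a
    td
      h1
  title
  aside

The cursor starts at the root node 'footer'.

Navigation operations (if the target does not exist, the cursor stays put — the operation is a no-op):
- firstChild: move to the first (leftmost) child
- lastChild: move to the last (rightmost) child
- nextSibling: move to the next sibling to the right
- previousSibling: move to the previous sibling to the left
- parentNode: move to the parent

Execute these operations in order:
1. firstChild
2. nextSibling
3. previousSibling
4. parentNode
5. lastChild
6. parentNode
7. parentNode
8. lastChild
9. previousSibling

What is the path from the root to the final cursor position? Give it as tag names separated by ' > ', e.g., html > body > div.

Answer: footer > title

Derivation:
After 1 (firstChild): table
After 2 (nextSibling): title
After 3 (previousSibling): table
After 4 (parentNode): footer
After 5 (lastChild): aside
After 6 (parentNode): footer
After 7 (parentNode): footer (no-op, stayed)
After 8 (lastChild): aside
After 9 (previousSibling): title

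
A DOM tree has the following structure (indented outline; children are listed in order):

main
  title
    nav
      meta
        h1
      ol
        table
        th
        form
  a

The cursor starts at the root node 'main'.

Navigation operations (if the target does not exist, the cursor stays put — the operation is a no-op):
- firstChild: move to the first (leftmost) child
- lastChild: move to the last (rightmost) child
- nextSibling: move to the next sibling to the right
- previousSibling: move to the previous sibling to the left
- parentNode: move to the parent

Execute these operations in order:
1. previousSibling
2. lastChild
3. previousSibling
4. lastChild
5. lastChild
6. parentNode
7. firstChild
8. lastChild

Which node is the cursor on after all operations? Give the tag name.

Answer: h1

Derivation:
After 1 (previousSibling): main (no-op, stayed)
After 2 (lastChild): a
After 3 (previousSibling): title
After 4 (lastChild): nav
After 5 (lastChild): ol
After 6 (parentNode): nav
After 7 (firstChild): meta
After 8 (lastChild): h1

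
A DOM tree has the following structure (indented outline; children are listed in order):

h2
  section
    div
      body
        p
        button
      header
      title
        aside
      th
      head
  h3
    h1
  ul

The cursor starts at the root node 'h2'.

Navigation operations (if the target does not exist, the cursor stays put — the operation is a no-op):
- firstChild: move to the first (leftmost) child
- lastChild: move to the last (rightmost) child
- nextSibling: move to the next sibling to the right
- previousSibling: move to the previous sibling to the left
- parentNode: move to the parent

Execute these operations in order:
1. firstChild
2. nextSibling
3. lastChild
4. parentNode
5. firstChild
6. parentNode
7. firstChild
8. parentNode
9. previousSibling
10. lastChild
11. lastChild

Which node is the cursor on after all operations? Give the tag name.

After 1 (firstChild): section
After 2 (nextSibling): h3
After 3 (lastChild): h1
After 4 (parentNode): h3
After 5 (firstChild): h1
After 6 (parentNode): h3
After 7 (firstChild): h1
After 8 (parentNode): h3
After 9 (previousSibling): section
After 10 (lastChild): div
After 11 (lastChild): head

Answer: head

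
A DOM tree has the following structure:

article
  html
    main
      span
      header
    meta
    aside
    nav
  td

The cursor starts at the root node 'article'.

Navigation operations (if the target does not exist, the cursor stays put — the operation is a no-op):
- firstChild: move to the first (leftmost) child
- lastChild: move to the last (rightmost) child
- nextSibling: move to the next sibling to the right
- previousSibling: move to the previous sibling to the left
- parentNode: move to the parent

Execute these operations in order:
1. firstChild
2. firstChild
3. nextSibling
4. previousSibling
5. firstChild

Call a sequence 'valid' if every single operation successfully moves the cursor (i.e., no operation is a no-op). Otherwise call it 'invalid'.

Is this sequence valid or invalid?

After 1 (firstChild): html
After 2 (firstChild): main
After 3 (nextSibling): meta
After 4 (previousSibling): main
After 5 (firstChild): span

Answer: valid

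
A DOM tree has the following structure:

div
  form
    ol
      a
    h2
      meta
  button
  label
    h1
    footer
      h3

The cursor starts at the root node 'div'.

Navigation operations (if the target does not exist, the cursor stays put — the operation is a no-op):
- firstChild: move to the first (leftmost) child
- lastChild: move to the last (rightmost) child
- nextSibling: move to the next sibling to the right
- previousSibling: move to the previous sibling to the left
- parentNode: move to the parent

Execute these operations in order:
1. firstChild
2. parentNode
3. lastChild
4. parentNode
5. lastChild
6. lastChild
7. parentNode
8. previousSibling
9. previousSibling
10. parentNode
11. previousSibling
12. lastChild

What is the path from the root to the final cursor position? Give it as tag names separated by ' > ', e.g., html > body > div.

After 1 (firstChild): form
After 2 (parentNode): div
After 3 (lastChild): label
After 4 (parentNode): div
After 5 (lastChild): label
After 6 (lastChild): footer
After 7 (parentNode): label
After 8 (previousSibling): button
After 9 (previousSibling): form
After 10 (parentNode): div
After 11 (previousSibling): div (no-op, stayed)
After 12 (lastChild): label

Answer: div > label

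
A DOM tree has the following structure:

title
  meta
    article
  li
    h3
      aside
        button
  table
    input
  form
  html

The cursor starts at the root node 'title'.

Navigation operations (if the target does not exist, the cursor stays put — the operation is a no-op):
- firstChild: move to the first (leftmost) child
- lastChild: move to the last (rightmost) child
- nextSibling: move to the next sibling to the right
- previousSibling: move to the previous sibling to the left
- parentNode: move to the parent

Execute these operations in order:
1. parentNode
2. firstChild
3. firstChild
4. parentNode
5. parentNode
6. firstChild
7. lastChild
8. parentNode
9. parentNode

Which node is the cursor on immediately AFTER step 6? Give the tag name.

After 1 (parentNode): title (no-op, stayed)
After 2 (firstChild): meta
After 3 (firstChild): article
After 4 (parentNode): meta
After 5 (parentNode): title
After 6 (firstChild): meta

Answer: meta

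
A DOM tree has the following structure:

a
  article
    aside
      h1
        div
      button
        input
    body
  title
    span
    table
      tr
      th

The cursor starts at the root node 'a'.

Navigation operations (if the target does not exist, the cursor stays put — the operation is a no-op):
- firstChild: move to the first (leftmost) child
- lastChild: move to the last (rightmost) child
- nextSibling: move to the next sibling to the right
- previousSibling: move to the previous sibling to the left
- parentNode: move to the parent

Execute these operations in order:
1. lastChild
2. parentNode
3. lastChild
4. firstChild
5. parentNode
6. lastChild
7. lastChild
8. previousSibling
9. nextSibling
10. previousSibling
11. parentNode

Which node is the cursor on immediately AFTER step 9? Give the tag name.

Answer: th

Derivation:
After 1 (lastChild): title
After 2 (parentNode): a
After 3 (lastChild): title
After 4 (firstChild): span
After 5 (parentNode): title
After 6 (lastChild): table
After 7 (lastChild): th
After 8 (previousSibling): tr
After 9 (nextSibling): th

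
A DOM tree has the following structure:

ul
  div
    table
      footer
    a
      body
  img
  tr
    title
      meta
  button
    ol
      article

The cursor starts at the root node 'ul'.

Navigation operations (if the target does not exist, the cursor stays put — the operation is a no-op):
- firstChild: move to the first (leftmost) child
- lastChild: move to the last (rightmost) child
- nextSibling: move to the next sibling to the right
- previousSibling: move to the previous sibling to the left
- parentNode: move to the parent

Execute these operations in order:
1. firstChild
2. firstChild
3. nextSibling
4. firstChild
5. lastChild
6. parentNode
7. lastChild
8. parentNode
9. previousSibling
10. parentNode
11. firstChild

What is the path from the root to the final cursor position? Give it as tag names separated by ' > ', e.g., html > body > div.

Answer: ul > div > table

Derivation:
After 1 (firstChild): div
After 2 (firstChild): table
After 3 (nextSibling): a
After 4 (firstChild): body
After 5 (lastChild): body (no-op, stayed)
After 6 (parentNode): a
After 7 (lastChild): body
After 8 (parentNode): a
After 9 (previousSibling): table
After 10 (parentNode): div
After 11 (firstChild): table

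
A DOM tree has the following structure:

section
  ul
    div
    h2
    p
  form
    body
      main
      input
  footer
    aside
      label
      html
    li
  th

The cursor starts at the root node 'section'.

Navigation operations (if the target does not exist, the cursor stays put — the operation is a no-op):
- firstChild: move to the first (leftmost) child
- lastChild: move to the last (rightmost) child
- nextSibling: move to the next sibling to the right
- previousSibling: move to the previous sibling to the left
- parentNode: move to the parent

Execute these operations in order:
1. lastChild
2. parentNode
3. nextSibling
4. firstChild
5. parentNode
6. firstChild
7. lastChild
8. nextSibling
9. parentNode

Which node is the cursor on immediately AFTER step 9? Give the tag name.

After 1 (lastChild): th
After 2 (parentNode): section
After 3 (nextSibling): section (no-op, stayed)
After 4 (firstChild): ul
After 5 (parentNode): section
After 6 (firstChild): ul
After 7 (lastChild): p
After 8 (nextSibling): p (no-op, stayed)
After 9 (parentNode): ul

Answer: ul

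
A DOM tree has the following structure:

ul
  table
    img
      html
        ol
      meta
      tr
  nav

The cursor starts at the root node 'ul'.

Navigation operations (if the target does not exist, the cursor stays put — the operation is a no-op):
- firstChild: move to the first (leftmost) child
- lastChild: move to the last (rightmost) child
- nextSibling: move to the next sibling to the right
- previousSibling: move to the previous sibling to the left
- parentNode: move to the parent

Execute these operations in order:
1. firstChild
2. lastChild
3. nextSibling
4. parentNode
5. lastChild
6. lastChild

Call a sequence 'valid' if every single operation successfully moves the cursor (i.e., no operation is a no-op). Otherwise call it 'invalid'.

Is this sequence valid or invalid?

After 1 (firstChild): table
After 2 (lastChild): img
After 3 (nextSibling): img (no-op, stayed)
After 4 (parentNode): table
After 5 (lastChild): img
After 6 (lastChild): tr

Answer: invalid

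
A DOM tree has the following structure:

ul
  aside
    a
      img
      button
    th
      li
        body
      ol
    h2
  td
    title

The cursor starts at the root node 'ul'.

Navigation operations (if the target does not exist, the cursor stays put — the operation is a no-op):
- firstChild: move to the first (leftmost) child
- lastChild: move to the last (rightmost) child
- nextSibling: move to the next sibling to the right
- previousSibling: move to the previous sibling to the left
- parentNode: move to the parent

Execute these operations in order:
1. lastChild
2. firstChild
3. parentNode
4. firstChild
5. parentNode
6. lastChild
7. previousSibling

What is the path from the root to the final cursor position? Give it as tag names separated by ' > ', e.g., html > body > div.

After 1 (lastChild): td
After 2 (firstChild): title
After 3 (parentNode): td
After 4 (firstChild): title
After 5 (parentNode): td
After 6 (lastChild): title
After 7 (previousSibling): title (no-op, stayed)

Answer: ul > td > title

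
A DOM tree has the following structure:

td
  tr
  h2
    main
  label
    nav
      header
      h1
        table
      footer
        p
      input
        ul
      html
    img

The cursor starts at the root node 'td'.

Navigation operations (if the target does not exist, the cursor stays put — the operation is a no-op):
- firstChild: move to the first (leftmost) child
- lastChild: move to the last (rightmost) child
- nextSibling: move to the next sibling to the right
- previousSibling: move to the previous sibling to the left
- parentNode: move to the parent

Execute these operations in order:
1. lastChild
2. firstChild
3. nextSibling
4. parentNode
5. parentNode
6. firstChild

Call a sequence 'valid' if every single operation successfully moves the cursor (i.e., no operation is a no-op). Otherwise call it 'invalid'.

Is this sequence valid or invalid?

After 1 (lastChild): label
After 2 (firstChild): nav
After 3 (nextSibling): img
After 4 (parentNode): label
After 5 (parentNode): td
After 6 (firstChild): tr

Answer: valid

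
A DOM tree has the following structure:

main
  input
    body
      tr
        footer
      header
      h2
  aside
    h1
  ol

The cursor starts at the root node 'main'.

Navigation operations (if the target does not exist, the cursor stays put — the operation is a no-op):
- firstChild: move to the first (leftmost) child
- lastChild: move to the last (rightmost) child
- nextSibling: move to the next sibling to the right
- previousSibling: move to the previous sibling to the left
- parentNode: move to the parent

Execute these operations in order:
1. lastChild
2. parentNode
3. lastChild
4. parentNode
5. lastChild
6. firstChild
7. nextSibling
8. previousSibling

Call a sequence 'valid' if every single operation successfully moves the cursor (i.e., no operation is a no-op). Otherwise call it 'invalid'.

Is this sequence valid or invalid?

Answer: invalid

Derivation:
After 1 (lastChild): ol
After 2 (parentNode): main
After 3 (lastChild): ol
After 4 (parentNode): main
After 5 (lastChild): ol
After 6 (firstChild): ol (no-op, stayed)
After 7 (nextSibling): ol (no-op, stayed)
After 8 (previousSibling): aside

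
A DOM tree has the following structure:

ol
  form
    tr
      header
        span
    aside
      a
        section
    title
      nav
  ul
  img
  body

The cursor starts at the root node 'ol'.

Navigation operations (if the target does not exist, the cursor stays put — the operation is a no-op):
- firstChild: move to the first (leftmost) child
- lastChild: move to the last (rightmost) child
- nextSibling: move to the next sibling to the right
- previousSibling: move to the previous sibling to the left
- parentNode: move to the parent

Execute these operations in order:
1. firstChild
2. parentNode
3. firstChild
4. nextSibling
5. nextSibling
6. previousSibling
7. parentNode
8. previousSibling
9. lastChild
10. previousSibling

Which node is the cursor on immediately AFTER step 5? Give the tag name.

Answer: img

Derivation:
After 1 (firstChild): form
After 2 (parentNode): ol
After 3 (firstChild): form
After 4 (nextSibling): ul
After 5 (nextSibling): img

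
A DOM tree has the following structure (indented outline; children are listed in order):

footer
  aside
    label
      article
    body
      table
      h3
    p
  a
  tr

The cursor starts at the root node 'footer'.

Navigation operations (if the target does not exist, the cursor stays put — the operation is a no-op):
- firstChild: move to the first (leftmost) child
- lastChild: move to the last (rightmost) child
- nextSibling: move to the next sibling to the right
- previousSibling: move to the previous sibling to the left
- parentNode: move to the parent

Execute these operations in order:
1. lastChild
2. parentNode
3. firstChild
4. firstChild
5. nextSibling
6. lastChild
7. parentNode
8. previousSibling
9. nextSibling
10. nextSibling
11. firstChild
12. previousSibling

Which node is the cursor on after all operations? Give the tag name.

Answer: body

Derivation:
After 1 (lastChild): tr
After 2 (parentNode): footer
After 3 (firstChild): aside
After 4 (firstChild): label
After 5 (nextSibling): body
After 6 (lastChild): h3
After 7 (parentNode): body
After 8 (previousSibling): label
After 9 (nextSibling): body
After 10 (nextSibling): p
After 11 (firstChild): p (no-op, stayed)
After 12 (previousSibling): body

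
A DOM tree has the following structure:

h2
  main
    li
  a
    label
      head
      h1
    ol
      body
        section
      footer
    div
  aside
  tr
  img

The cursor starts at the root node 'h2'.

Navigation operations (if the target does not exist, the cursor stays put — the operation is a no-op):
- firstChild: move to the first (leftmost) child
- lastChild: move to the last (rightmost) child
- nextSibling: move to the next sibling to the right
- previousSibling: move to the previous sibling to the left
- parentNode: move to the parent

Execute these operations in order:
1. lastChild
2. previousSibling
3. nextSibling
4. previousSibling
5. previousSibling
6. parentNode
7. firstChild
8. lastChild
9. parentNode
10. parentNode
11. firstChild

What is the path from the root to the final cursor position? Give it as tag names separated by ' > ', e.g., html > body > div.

After 1 (lastChild): img
After 2 (previousSibling): tr
After 3 (nextSibling): img
After 4 (previousSibling): tr
After 5 (previousSibling): aside
After 6 (parentNode): h2
After 7 (firstChild): main
After 8 (lastChild): li
After 9 (parentNode): main
After 10 (parentNode): h2
After 11 (firstChild): main

Answer: h2 > main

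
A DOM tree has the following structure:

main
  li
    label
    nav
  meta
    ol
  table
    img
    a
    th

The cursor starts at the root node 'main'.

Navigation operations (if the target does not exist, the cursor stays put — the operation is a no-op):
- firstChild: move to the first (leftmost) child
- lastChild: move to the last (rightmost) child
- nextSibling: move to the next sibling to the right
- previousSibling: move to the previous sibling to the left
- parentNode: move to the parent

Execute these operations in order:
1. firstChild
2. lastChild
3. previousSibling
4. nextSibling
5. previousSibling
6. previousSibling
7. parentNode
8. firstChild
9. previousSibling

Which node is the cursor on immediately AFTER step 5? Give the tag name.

After 1 (firstChild): li
After 2 (lastChild): nav
After 3 (previousSibling): label
After 4 (nextSibling): nav
After 5 (previousSibling): label

Answer: label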